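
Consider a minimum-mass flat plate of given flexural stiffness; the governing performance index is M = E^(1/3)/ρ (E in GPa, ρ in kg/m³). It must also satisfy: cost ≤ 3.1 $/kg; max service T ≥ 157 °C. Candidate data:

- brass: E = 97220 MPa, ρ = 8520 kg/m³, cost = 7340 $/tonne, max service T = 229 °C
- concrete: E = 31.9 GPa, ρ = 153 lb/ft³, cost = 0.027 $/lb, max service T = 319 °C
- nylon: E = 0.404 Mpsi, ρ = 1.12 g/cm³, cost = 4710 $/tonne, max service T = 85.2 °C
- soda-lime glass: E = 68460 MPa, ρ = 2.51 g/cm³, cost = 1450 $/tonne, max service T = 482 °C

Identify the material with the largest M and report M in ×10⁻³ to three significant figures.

Screen on constraints: cost ≤ 3.1 $/kg; max service T ≥ 157 °C. Survivors: concrete, soda-lime glass.
In SI units:
  concrete: E = 31.90 GPa, ρ = 2451 kg/m³
  soda-lime glass: E = 68.46 GPa, ρ = 2510 kg/m³
  soda-lime glass: M = 1.63×10⁻³
  concrete: M = 1.29×10⁻³
Highest index: soda-lime glass.

soda-lime glass, M = 1.63×10⁻³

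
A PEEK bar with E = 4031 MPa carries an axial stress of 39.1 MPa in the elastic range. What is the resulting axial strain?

E = 4031 MPa = 4.031 GPa = 4031 MPa.
ε = σ/E = 39.1 / 4031 = 9.70×10⁻³.

9.70×10⁻³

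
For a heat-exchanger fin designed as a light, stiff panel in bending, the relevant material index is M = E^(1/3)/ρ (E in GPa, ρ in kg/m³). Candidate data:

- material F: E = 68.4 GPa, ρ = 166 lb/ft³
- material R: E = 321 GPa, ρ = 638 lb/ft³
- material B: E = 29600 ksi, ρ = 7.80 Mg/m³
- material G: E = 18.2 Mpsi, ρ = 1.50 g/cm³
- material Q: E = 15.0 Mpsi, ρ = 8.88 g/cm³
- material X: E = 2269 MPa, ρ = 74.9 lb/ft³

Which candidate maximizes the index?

material G

After converting to SI:
  material F: E = 68.40 GPa, ρ = 2659 kg/m³
  material R: E = 321.0 GPa, ρ = 10220 kg/m³
  material B: E = 204.1 GPa, ρ = 7800 kg/m³
  material G: E = 125.5 GPa, ρ = 1500 kg/m³
  material Q: E = 103.4 GPa, ρ = 8880 kg/m³
  material X: E = 2.269 GPa, ρ = 1200 kg/m³
  material G: M = 3.34×10⁻³
  material F: M = 1.54×10⁻³
  material X: M = 1.10×10⁻³
  material B: M = 0.755×10⁻³
  material R: M = 0.670×10⁻³
  material Q: M = 0.529×10⁻³
Material G has the largest M.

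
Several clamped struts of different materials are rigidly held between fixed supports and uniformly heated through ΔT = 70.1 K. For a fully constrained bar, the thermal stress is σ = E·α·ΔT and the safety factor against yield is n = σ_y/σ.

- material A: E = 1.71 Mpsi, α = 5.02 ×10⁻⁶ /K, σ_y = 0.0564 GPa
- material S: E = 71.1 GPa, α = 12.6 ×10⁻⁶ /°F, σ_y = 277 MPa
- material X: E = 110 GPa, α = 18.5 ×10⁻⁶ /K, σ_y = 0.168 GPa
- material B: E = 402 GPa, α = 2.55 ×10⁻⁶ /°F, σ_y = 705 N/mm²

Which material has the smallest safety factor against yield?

material X

Per material, after unit conversion:
  material A: E = 11.79, α = 5.02, σ_y = 56.40 → σ = 4.15 MPa, n = 13.6
  material S: E = 71.10, α = 22.7, σ_y = 277.0 → σ = 113 MPa, n = 2.45
  material X: E = 110.0, α = 18.5, σ_y = 168.0 → σ = 143 MPa, n = 1.18
  material B: E = 402.0, α = 4.59, σ_y = 705.0 → σ = 129 MPa, n = 5.45
The minimum is material X at n = 1.18.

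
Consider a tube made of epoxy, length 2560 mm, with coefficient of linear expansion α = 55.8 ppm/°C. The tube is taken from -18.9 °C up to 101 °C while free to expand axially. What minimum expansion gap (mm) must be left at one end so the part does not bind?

ΔT = 101 − (-18.9) = 119.9 K.
ΔL = α·L₀·ΔT = 55.8×10⁻⁶ × 2560 mm × 119.9 K = 17.1 mm.

17.1 mm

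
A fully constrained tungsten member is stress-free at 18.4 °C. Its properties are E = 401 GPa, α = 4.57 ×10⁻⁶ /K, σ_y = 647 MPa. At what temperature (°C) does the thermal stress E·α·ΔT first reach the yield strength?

E·α·ΔT = 647.0 MPa ⇒ ΔT = 647.0 / (401.0×10³ × 4.57×10⁻⁶) = 353.1 K.
T = 18.4 + 353.1 = 371.5 °C.

371 °C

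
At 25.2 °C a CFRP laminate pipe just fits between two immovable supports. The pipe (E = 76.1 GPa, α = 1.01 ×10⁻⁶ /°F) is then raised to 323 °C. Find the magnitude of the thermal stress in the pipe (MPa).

α = 1.01×10⁻⁶/°F × 9/5 = 1.82×10⁻⁶/K.
ΔT = 297.8 K. Constrained thermal stress σ = E·α·ΔT = 76.10×10³ MPa × 1.82×10⁻⁶ × 297.8 = 41.2 MPa (compressive).

41.2 MPa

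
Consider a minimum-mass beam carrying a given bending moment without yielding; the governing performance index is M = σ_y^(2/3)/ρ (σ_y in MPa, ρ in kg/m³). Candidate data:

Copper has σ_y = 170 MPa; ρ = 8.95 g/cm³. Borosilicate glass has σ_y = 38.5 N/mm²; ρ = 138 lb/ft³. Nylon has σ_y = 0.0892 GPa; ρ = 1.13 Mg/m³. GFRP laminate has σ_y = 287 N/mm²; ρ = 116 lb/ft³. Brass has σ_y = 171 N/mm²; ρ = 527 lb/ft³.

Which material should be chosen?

GFRP laminate

Normalizing units and computing the index:
  copper: σ_y = 170.0 MPa, ρ = 8950 kg/m³
  borosilicate glass: σ_y = 38.50 MPa, ρ = 2211 kg/m³
  nylon: σ_y = 89.20 MPa, ρ = 1130 kg/m³
  GFRP laminate: σ_y = 287.0 MPa, ρ = 1858 kg/m³
  brass: σ_y = 171.0 MPa, ρ = 8442 kg/m³
  GFRP laminate: M = 23.4×10⁻³
  nylon: M = 17.7×10⁻³
  borosilicate glass: M = 5.16×10⁻³
  brass: M = 3.65×10⁻³
  copper: M = 3.43×10⁻³
GFRP laminate ranks first.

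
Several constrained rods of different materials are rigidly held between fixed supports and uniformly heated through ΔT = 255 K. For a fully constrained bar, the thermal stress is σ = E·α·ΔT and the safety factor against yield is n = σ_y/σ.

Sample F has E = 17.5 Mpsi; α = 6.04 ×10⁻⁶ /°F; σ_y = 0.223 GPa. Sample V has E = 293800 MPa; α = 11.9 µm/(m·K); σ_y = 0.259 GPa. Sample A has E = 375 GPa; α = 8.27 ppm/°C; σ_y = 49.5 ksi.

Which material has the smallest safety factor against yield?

With everything in SI (GPa, ×10⁻⁶/K, MPa):
  sample F: E = 120.7, α = 10.9, σ_y = 223.0 → σ = 335 MPa, n = 0.667
  sample V: E = 293.8, α = 11.9, σ_y = 259.0 → σ = 892 MPa, n = 0.291
  sample A: E = 375.0, α = 8.27, σ_y = 341.3 → σ = 791 MPa, n = 0.432
Smallest n: sample V with n = 0.291.

sample V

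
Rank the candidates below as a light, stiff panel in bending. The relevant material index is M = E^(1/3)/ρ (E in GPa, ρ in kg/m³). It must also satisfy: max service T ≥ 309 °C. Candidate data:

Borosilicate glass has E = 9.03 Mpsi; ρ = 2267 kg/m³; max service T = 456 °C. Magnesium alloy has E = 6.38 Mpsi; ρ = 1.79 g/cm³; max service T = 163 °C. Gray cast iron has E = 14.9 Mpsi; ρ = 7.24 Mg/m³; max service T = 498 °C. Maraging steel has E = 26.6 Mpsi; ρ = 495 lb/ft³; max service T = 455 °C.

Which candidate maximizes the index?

Screen on constraints: max service T ≥ 309 °C. Survivors: borosilicate glass, gray cast iron, maraging steel.
In SI units:
  borosilicate glass: E = 62.26 GPa, ρ = 2267 kg/m³
  gray cast iron: E = 102.7 GPa, ρ = 7240 kg/m³
  maraging steel: E = 183.4 GPa, ρ = 7929 kg/m³
  borosilicate glass: M = 1.75×10⁻³
  maraging steel: M = 0.717×10⁻³
  gray cast iron: M = 0.647×10⁻³
Borosilicate glass ranks first.

borosilicate glass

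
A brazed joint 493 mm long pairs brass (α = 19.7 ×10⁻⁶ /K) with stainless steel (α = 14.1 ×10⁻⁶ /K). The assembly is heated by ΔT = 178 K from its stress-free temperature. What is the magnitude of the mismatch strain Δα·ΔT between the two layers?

Δα = |19.7 − 14.1|×10⁻⁶/K = 5.60×10⁻⁶/K.
Mismatch strain = Δα·ΔT = 5.60×10⁻⁶ × 178.0 = 9.97×10⁻⁴.

9.97×10⁻⁴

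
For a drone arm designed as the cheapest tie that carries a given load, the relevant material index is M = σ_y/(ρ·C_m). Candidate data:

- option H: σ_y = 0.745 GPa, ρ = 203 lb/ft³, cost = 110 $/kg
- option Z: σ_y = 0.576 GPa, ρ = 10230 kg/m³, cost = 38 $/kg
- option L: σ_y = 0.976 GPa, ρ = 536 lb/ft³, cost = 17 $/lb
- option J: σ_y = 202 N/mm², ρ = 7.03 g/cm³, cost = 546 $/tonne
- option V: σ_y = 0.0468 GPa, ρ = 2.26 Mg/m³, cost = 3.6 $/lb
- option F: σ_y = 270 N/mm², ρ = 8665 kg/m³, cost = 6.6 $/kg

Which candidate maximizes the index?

option J

Normalizing units and computing the index:
  option H: σ_y = 745.0 MPa, ρ = 3252 kg/m³, cost = 110.0 $/kg
  option Z: σ_y = 576.0 MPa, ρ = 10230 kg/m³, cost = 38.00 $/kg
  option L: σ_y = 976.0 MPa, ρ = 8586 kg/m³, cost = 37.48 $/kg
  option J: σ_y = 202.0 MPa, ρ = 7030 kg/m³, cost = 0.5460 $/kg
  option V: σ_y = 46.80 MPa, ρ = 2260 kg/m³, cost = 7.937 $/kg
  option F: σ_y = 270.0 MPa, ρ = 8665 kg/m³, cost = 6.600 $/kg
  option J: M = 52.6 kN·m per $
  option F: M = 4.72 kN·m per $
  option L: M = 3.03 kN·m per $
  option V: M = 2.61 kN·m per $
  option H: M = 2.08 kN·m per $
  option Z: M = 1.48 kN·m per $
The maximum is for option J.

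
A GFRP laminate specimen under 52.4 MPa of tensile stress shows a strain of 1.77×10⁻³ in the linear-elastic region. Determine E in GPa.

29.6 GPa

E = σ/ε = 52.4 MPa / 1.77×10⁻³ = 29600 MPa = 29.6 GPa.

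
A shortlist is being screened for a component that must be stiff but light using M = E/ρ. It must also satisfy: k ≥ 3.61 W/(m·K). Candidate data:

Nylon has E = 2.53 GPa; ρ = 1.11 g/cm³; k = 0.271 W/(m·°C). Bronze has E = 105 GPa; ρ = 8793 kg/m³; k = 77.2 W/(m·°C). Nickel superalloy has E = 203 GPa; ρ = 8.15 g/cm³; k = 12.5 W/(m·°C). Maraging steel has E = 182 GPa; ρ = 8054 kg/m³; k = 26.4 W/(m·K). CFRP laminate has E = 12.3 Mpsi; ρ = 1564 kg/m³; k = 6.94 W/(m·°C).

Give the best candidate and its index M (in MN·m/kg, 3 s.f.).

CFRP laminate, M = 54.2 MN·m/kg

Screen on constraints: k ≥ 3.61 W/(m·K). Survivors: bronze, nickel superalloy, maraging steel, CFRP laminate.
Convert each candidate to consistent units, then evaluate M:
  bronze: E = 105.0 GPa, ρ = 8793 kg/m³
  nickel superalloy: E = 203.0 GPa, ρ = 8150 kg/m³
  maraging steel: E = 182.0 GPa, ρ = 8054 kg/m³
  CFRP laminate: E = 84.81 GPa, ρ = 1564 kg/m³
  CFRP laminate: M = 54.2 MN·m/kg
  nickel superalloy: M = 24.9 MN·m/kg
  maraging steel: M = 22.6 MN·m/kg
  bronze: M = 11.9 MN·m/kg
The maximum is for CFRP laminate.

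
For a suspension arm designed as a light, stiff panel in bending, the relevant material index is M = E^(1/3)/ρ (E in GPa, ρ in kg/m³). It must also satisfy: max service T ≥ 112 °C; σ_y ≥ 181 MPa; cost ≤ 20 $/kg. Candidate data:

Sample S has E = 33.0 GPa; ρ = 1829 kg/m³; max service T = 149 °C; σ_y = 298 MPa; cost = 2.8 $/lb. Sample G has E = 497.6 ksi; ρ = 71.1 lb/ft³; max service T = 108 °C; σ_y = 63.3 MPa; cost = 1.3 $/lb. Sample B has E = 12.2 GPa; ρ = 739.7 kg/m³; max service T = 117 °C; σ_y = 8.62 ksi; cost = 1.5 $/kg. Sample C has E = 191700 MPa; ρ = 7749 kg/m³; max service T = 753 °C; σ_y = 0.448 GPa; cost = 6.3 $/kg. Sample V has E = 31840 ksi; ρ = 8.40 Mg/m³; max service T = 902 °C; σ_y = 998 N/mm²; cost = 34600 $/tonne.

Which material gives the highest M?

Screen on constraints: max service T ≥ 112 °C; σ_y ≥ 181 MPa; cost ≤ 20 $/kg. Survivors: sample S, sample C.
Convert each candidate to consistent units, then evaluate M:
  sample S: E = 33.00 GPa, ρ = 1829 kg/m³
  sample C: E = 191.7 GPa, ρ = 7749 kg/m³
  sample S: M = 1.75×10⁻³
  sample C: M = 0.744×10⁻³
Highest index: sample S.

sample S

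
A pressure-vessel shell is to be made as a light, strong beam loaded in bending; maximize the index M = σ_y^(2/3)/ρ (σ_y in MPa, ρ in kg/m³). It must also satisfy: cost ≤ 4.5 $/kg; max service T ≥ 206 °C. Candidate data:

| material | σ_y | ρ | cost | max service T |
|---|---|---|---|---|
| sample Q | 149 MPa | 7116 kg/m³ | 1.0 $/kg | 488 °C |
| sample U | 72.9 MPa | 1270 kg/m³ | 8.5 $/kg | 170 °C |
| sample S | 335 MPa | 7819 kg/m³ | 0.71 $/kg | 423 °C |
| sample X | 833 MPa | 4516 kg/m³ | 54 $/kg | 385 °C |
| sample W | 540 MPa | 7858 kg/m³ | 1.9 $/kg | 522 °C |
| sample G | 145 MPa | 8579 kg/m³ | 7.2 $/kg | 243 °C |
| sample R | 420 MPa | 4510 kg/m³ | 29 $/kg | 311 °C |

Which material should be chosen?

sample W

Screen on constraints: cost ≤ 4.5 $/kg; max service T ≥ 206 °C. Survivors: sample Q, sample S, sample W.
Per-candidate index values:
  sample W: M = 8.44×10⁻³
  sample S: M = 6.17×10⁻³
  sample Q: M = 3.95×10⁻³
Sample W has the largest M.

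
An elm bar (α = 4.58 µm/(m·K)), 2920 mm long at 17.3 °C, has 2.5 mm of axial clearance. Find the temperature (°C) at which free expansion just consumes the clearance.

204 °C

α·L₀·ΔT = 2.5 mm ⇒ ΔT = 2.5 / (4.58×10⁻⁶ × 2920.0) = 186.9 K.
T = 17.3 + 186.9 = 204.2 °C.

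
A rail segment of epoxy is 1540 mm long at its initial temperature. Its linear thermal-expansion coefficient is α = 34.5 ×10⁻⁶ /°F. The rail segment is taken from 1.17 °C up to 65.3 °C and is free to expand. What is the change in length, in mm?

6.13 mm

Convert α: 34.5×10⁻⁶/°F × (9/5) = 62.1×10⁻⁶/K.
ΔT = 65.3 − 1.17 = 64.13 K.
ΔL = α·L₀·ΔT = 62.1×10⁻⁶ × 1540 mm × 64.13 K = 6.13 mm.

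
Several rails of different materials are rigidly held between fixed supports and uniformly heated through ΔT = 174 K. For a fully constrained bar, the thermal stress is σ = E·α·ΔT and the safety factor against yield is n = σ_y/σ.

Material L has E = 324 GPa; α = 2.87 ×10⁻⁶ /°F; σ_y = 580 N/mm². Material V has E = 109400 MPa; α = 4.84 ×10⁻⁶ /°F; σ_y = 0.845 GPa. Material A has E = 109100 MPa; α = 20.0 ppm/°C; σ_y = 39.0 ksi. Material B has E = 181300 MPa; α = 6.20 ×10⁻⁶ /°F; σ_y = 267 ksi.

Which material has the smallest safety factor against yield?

material A

Per material, after unit conversion:
  material L: E = 324.0, α = 5.17, σ_y = 580.0 → σ = 291 MPa, n = 1.99
  material V: E = 109.4, α = 8.71, σ_y = 845.0 → σ = 166 MPa, n = 5.10
  material A: E = 109.1, α = 20.0, σ_y = 268.9 → σ = 380 MPa, n = 0.708
  material B: E = 181.3, α = 11.2, σ_y = 1841 → σ = 352 MPa, n = 5.23
Smallest n: material A with n = 0.708.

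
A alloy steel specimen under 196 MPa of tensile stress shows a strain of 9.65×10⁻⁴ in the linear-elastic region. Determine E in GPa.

E = σ/ε = 196 MPa / 9.65×10⁻⁴ = 203100 MPa = 203 GPa.

203 GPa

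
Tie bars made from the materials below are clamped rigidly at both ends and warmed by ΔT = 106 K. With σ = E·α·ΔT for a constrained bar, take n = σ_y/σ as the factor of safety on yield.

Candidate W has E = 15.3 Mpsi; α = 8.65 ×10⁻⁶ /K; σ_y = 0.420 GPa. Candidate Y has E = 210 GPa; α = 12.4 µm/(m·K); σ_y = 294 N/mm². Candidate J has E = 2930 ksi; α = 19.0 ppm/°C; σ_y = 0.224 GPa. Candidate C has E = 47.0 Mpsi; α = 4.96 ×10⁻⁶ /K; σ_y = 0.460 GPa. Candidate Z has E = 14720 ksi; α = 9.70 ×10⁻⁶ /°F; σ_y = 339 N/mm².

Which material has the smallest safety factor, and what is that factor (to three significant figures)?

candidate Y, n = 1.07

With everything in SI (GPa, ×10⁻⁶/K, MPa):
  candidate W: E = 105.5, α = 8.65, σ_y = 420.0 → σ = 96.7 MPa, n = 4.34
  candidate Y: E = 210.0, α = 12.4, σ_y = 294.0 → σ = 276 MPa, n = 1.07
  candidate J: E = 20.20, α = 19.0, σ_y = 224.0 → σ = 40.7 MPa, n = 5.51
  candidate C: E = 324.1, α = 4.96, σ_y = 460.0 → σ = 170 MPa, n = 2.70
  candidate Z: E = 101.5, α = 17.5, σ_y = 339.0 → σ = 188 MPa, n = 1.80
Candidate Y has the lowest safety factor, n = 1.07.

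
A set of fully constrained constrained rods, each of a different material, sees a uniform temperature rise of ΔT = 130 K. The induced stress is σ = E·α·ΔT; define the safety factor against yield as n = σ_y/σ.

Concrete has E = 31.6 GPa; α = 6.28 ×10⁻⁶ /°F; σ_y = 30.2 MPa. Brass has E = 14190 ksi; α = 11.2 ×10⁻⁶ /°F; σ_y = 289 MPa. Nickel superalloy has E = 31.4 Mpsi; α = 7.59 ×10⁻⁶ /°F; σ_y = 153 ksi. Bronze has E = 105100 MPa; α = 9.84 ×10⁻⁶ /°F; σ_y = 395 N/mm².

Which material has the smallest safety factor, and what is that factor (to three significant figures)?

In consistent units (E in GPa, α in ×10⁻⁶/K, σ_y in MPa):
  concrete: E = 31.60, α = 11.3, σ_y = 30.20 → σ = 46.4 MPa, n = 0.650
  brass: E = 97.84, α = 20.2, σ_y = 289.0 → σ = 256 MPa, n = 1.13
  nickel superalloy: E = 216.5, α = 13.7, σ_y = 1055 → σ = 385 MPa, n = 2.74
  bronze: E = 105.1, α = 17.7, σ_y = 395.0 → σ = 242 MPa, n = 1.63
Smallest n: concrete with n = 0.650.

concrete, n = 0.650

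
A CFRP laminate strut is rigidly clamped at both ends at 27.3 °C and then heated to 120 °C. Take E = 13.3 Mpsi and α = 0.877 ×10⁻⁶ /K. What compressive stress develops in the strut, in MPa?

7.46 MPa

E = 13.3 Mpsi = 91.70 GPa.
ΔT = 92.70 K. Constrained thermal stress σ = E·α·ΔT = 91.70×10³ MPa × 0.877×10⁻⁶ × 92.70 = 7.46 MPa (compressive).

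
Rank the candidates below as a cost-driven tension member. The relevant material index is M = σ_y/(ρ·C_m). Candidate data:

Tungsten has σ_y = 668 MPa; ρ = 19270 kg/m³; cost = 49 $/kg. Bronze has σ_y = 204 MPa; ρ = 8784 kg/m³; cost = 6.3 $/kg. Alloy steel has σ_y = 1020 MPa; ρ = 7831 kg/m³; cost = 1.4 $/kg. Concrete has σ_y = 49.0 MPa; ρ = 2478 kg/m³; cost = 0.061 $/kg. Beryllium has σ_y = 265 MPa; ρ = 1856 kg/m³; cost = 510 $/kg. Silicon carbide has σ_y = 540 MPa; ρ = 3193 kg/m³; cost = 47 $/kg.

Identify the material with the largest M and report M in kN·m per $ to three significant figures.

concrete, M = 324 kN·m per $

Per-candidate index values:
  concrete: M = 324 kN·m per $
  alloy steel: M = 93.0 kN·m per $
  bronze: M = 3.69 kN·m per $
  silicon carbide: M = 3.60 kN·m per $
  tungsten: M = 0.707 kN·m per $
  beryllium: M = 0.280 kN·m per $
Concrete ranks first.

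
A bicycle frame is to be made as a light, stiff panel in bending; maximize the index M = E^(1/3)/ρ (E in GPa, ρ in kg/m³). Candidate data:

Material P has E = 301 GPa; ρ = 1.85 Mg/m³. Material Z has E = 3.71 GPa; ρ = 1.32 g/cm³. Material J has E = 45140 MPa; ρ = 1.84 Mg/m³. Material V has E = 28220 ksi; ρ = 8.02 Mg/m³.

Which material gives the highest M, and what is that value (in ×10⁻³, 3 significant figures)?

Putting every candidate on a common basis:
  material P: E = 301.0 GPa, ρ = 1850 kg/m³
  material Z: E = 3.710 GPa, ρ = 1320 kg/m³
  material J: E = 45.14 GPa, ρ = 1840 kg/m³
  material V: E = 194.6 GPa, ρ = 8020 kg/m³
  material P: M = 3.62×10⁻³
  material J: M = 1.94×10⁻³
  material Z: M = 1.17×10⁻³
  material V: M = 0.723×10⁻³
Material P ranks first.

material P, M = 3.62×10⁻³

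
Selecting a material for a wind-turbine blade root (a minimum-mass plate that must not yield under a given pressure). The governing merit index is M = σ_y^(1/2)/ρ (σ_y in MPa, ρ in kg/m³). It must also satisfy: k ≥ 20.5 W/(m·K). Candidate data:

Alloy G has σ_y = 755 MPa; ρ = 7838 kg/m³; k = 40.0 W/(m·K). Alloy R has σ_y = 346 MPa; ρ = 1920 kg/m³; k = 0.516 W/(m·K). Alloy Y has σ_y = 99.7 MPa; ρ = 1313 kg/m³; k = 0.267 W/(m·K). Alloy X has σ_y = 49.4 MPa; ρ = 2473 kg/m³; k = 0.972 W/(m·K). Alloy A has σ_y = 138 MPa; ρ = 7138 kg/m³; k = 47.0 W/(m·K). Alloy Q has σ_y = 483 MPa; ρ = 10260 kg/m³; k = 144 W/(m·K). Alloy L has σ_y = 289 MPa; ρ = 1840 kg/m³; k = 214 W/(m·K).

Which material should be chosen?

Screen on constraints: k ≥ 20.5 W/(m·K). Survivors: alloy G, alloy A, alloy Q, alloy L.
Evaluate M for each candidate:
  alloy L: M = 9.24×10⁻³
  alloy G: M = 3.51×10⁻³
  alloy Q: M = 2.14×10⁻³
  alloy A: M = 1.65×10⁻³
Highest index: alloy L.

alloy L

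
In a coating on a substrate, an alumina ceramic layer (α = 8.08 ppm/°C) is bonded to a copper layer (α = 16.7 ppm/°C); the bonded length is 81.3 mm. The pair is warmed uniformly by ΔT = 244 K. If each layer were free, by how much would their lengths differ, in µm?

171 µm

Δα = |8.08 − 16.7|×10⁻⁶/K = 8.62×10⁻⁶/K.
ΔL_mismatch = Δα·L·ΔT = 8.62×10⁻⁶ × 81.3 mm × 244.0 K = 171 µm.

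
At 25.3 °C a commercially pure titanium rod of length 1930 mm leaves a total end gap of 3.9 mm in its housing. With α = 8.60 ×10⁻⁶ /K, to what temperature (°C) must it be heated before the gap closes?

α·L₀·ΔT = 3.9 mm ⇒ ΔT = 3.9 / (8.60×10⁻⁶ × 1930.0) = 235.0 K.
T = 25.3 + 235.0 = 260.3 °C.

260 °C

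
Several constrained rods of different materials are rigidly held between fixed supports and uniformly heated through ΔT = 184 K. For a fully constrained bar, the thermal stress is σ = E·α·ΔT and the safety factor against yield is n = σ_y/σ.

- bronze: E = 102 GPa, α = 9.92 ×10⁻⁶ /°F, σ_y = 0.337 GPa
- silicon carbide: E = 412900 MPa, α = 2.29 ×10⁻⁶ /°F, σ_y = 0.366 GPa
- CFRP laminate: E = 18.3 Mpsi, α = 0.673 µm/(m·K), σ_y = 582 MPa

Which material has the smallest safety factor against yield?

bronze

Per material, after unit conversion:
  bronze: E = 102.0, α = 17.9, σ_y = 337.0 → σ = 335 MPa, n = 1.01
  silicon carbide: E = 412.9, α = 4.12, σ_y = 366.0 → σ = 313 MPa, n = 1.17
  CFRP laminate: E = 126.2, α = 0.673, σ_y = 582.0 → σ = 15.6 MPa, n = 37.2
Smallest n: bronze with n = 1.01.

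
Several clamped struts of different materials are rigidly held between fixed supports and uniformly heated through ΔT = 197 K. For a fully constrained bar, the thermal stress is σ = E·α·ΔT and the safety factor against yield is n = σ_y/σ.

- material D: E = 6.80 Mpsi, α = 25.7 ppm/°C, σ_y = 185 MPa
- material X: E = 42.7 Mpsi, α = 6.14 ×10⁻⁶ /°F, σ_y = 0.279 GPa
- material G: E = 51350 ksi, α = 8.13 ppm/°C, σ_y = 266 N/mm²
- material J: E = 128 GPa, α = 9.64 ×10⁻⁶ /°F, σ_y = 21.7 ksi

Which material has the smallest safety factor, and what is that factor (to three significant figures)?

material J, n = 0.342

In consistent units (E in GPa, α in ×10⁻⁶/K, σ_y in MPa):
  material D: E = 46.88, α = 25.7, σ_y = 185.0 → σ = 237 MPa, n = 0.779
  material X: E = 294.4, α = 11.1, σ_y = 279.0 → σ = 641 MPa, n = 0.435
  material G: E = 354.0, α = 8.13, σ_y = 266.0 → σ = 567 MPa, n = 0.469
  material J: E = 128.0, α = 17.4, σ_y = 149.6 → σ = 438 MPa, n = 0.342
Smallest n: material J with n = 0.342.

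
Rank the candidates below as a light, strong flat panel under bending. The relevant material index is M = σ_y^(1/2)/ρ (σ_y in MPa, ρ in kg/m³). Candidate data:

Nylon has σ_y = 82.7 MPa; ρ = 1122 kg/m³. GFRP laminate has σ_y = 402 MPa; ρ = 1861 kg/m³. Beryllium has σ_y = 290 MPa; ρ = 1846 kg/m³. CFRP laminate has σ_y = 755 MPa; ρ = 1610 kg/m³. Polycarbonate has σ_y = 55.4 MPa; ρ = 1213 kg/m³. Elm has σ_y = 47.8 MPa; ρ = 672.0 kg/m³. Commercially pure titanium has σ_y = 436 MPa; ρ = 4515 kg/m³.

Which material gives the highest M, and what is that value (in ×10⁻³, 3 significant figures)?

Computing M directly (units already consistent):
  CFRP laminate: M = 17.1×10⁻³
  GFRP laminate: M = 10.8×10⁻³
  elm: M = 10.3×10⁻³
  beryllium: M = 9.23×10⁻³
  nylon: M = 8.11×10⁻³
  polycarbonate: M = 6.14×10⁻³
  commercially pure titanium: M = 4.62×10⁻³
CFRP laminate has the largest M.

CFRP laminate, M = 17.1×10⁻³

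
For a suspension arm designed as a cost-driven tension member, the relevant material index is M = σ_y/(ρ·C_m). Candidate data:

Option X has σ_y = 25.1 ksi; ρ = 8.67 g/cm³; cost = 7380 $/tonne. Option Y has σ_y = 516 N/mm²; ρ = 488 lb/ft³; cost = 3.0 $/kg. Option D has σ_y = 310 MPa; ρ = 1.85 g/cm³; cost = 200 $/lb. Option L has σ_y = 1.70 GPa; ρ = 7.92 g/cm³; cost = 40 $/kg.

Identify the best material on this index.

Convert each candidate to consistent units, then evaluate M:
  option X: σ_y = 173.1 MPa, ρ = 8670 kg/m³, cost = 7.380 $/kg
  option Y: σ_y = 516.0 MPa, ρ = 7817 kg/m³, cost = 3.000 $/kg
  option D: σ_y = 310.0 MPa, ρ = 1850 kg/m³, cost = 440.9 $/kg
  option L: σ_y = 1700 MPa, ρ = 7920 kg/m³, cost = 40.00 $/kg
  option Y: M = 22.0 kN·m per $
  option L: M = 5.37 kN·m per $
  option X: M = 2.70 kN·m per $
  option D: M = 0.380 kN·m per $
Option Y ranks first.

option Y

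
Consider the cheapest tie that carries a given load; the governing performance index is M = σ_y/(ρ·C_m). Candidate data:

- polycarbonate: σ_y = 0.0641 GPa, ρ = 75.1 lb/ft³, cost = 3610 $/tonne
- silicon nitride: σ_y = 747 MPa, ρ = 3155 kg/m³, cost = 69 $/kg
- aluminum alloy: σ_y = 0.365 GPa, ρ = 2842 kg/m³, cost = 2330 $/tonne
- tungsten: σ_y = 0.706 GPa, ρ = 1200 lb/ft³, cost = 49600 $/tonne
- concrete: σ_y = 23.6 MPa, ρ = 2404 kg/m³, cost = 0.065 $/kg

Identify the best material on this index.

concrete

Convert each candidate to consistent units, then evaluate M:
  polycarbonate: σ_y = 64.10 MPa, ρ = 1203 kg/m³, cost = 3.610 $/kg
  silicon nitride: σ_y = 747.0 MPa, ρ = 3155 kg/m³, cost = 69.00 $/kg
  aluminum alloy: σ_y = 365.0 MPa, ρ = 2842 kg/m³, cost = 2.330 $/kg
  tungsten: σ_y = 706.0 MPa, ρ = 19220 kg/m³, cost = 49.60 $/kg
  concrete: σ_y = 23.60 MPa, ρ = 2404 kg/m³, cost = 0.06500 $/kg
  concrete: M = 151 kN·m per $
  aluminum alloy: M = 55.1 kN·m per $
  polycarbonate: M = 14.8 kN·m per $
  silicon nitride: M = 3.43 kN·m per $
  tungsten: M = 0.740 kN·m per $
Highest index: concrete.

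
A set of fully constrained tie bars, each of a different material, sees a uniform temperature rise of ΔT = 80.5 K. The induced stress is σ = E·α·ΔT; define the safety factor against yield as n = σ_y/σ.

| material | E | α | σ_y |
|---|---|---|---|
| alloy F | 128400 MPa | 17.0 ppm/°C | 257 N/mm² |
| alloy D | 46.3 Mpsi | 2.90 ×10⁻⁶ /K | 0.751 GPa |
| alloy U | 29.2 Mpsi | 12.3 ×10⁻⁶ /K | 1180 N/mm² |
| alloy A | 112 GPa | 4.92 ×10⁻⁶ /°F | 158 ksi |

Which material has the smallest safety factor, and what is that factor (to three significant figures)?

alloy F, n = 1.46

Converting E to GPa, α to ×10⁻⁶/K, σ_y to MPa, then σ and n for each:
  alloy F: E = 128.4, α = 17.0, σ_y = 257.0 → σ = 176 MPa, n = 1.46
  alloy D: E = 319.2, α = 2.90, σ_y = 751.0 → σ = 74.5 MPa, n = 10.1
  alloy U: E = 201.3, α = 12.3, σ_y = 1180 → σ = 199 MPa, n = 5.92
  alloy A: E = 112.0, α = 8.86, σ_y = 1089 → σ = 79.8 MPa, n = 13.6
Smallest n: alloy F with n = 1.46.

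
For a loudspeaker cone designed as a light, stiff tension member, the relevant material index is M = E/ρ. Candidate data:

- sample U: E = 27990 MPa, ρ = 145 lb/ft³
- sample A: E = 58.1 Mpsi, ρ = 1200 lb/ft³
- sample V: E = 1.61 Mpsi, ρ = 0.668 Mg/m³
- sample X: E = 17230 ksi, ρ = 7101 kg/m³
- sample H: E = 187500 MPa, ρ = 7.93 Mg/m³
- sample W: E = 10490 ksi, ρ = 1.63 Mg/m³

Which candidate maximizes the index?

Convert each candidate to consistent units, then evaluate M:
  sample U: E = 27.99 GPa, ρ = 2323 kg/m³
  sample A: E = 400.6 GPa, ρ = 19220 kg/m³
  sample V: E = 11.10 GPa, ρ = 668.0 kg/m³
  sample X: E = 118.8 GPa, ρ = 7101 kg/m³
  sample H: E = 187.5 GPa, ρ = 7930 kg/m³
  sample W: E = 72.33 GPa, ρ = 1630 kg/m³
  sample W: M = 44.4 MN·m/kg
  sample H: M = 23.6 MN·m/kg
  sample A: M = 20.8 MN·m/kg
  sample X: M = 16.7 MN·m/kg
  sample V: M = 16.6 MN·m/kg
  sample U: M = 12.1 MN·m/kg
The maximum is for sample W.

sample W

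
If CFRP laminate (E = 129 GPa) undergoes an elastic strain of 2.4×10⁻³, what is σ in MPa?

310 MPa

σ = E·ε = 129000 MPa × 2.4×10⁻³ = 310 MPa.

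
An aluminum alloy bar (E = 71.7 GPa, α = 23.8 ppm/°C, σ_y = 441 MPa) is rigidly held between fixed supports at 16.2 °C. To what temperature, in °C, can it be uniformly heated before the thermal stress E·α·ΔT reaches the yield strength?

E·α·ΔT = 441.0 MPa ⇒ ΔT = 441.0 / (71.70×10³ × 23.8×10⁻⁶) = 258.4 K.
T = 16.2 + 258.4 = 274.6 °C.

275 °C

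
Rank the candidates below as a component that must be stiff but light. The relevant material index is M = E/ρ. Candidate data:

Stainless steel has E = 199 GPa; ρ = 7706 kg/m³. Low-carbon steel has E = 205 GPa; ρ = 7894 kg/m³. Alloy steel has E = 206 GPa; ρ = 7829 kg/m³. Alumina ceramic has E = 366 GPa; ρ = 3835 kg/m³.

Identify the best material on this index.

Evaluate M for each candidate:
  alumina ceramic: M = 95.4 MN·m/kg
  alloy steel: M = 26.3 MN·m/kg
  low-carbon steel: M = 26.0 MN·m/kg
  stainless steel: M = 25.8 MN·m/kg
Alumina ceramic has the largest M.

alumina ceramic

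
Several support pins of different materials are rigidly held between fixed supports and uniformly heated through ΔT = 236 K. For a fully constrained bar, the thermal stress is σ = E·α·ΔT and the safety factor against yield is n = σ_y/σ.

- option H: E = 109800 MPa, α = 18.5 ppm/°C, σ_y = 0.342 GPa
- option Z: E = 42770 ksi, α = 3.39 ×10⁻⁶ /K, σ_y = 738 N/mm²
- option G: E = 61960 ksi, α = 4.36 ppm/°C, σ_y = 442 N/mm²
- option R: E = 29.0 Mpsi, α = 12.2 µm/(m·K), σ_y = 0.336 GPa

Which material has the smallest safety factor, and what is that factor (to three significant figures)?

option R, n = 0.584

With everything in SI (GPa, ×10⁻⁶/K, MPa):
  option H: E = 109.8, α = 18.5, σ_y = 342.0 → σ = 479 MPa, n = 0.713
  option Z: E = 294.9, α = 3.39, σ_y = 738.0 → σ = 236 MPa, n = 3.13
  option G: E = 427.2, α = 4.36, σ_y = 442.0 → σ = 440 MPa, n = 1.01
  option R: E = 199.9, α = 12.2, σ_y = 336.0 → σ = 576 MPa, n = 0.584
The minimum is option R at n = 0.584.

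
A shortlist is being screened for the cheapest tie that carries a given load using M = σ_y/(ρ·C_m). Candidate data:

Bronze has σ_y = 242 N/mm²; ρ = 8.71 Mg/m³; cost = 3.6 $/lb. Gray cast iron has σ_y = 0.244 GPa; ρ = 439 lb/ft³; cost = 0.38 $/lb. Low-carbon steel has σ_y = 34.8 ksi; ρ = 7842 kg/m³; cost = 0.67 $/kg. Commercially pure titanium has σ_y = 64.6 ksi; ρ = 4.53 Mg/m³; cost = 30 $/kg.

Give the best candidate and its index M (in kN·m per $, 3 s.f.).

low-carbon steel, M = 45.7 kN·m per $

Normalizing units and computing the index:
  bronze: σ_y = 242.0 MPa, ρ = 8710 kg/m³, cost = 7.937 $/kg
  gray cast iron: σ_y = 244.0 MPa, ρ = 7032 kg/m³, cost = 0.8377 $/kg
  low-carbon steel: σ_y = 239.9 MPa, ρ = 7842 kg/m³, cost = 0.6700 $/kg
  commercially pure titanium: σ_y = 445.4 MPa, ρ = 4530 kg/m³, cost = 30.00 $/kg
  low-carbon steel: M = 45.7 kN·m per $
  gray cast iron: M = 41.4 kN·m per $
  bronze: M = 3.50 kN·m per $
  commercially pure titanium: M = 3.28 kN·m per $
Low-carbon steel ranks first.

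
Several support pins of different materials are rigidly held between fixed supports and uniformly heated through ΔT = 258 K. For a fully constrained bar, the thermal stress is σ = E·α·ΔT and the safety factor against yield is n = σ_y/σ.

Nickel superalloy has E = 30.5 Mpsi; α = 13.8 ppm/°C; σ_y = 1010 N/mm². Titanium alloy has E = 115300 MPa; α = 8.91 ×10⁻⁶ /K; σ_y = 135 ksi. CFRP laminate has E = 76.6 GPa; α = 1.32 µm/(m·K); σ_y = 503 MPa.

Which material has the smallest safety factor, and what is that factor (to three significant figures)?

With everything in SI (GPa, ×10⁻⁶/K, MPa):
  nickel superalloy: E = 210.3, α = 13.8, σ_y = 1010 → σ = 749 MPa, n = 1.35
  titanium alloy: E = 115.3, α = 8.91, σ_y = 930.8 → σ = 265 MPa, n = 3.51
  CFRP laminate: E = 76.60, α = 1.32, σ_y = 503.0 → σ = 26.1 MPa, n = 19.3
The minimum is nickel superalloy at n = 1.35.

nickel superalloy, n = 1.35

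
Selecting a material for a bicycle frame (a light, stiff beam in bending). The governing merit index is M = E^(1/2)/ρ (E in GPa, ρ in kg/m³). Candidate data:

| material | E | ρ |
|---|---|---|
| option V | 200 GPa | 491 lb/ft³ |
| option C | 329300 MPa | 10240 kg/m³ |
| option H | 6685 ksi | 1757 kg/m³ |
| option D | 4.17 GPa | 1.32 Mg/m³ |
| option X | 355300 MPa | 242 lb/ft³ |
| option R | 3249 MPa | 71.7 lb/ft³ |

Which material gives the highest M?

option X

After converting to SI:
  option V: E = 200.0 GPa, ρ = 7865 kg/m³
  option C: E = 329.3 GPa, ρ = 10240 kg/m³
  option H: E = 46.09 GPa, ρ = 1757 kg/m³
  option D: E = 4.170 GPa, ρ = 1320 kg/m³
  option X: E = 355.3 GPa, ρ = 3876 kg/m³
  option R: E = 3.249 GPa, ρ = 1149 kg/m³
  option X: M = 4.86×10⁻³
  option H: M = 3.86×10⁻³
  option V: M = 1.80×10⁻³
  option C: M = 1.77×10⁻³
  option R: M = 1.57×10⁻³
  option D: M = 1.55×10⁻³
Highest index: option X.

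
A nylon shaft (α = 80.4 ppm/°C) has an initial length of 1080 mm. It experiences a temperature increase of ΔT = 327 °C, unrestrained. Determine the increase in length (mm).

ΔL = α·L₀·ΔT = 80.4×10⁻⁶ × 1080 mm × 327.0 K = 28.4 mm.

28.4 mm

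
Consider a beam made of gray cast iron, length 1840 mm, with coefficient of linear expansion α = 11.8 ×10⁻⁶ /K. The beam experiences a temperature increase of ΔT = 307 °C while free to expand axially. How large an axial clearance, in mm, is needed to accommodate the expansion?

ΔL = α·L₀·ΔT = 11.8×10⁻⁶ × 1840 mm × 307.0 K = 6.67 mm.

6.67 mm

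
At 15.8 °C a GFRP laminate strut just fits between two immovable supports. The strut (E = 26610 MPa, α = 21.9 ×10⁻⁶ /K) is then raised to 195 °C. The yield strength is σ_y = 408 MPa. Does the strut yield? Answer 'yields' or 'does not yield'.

E = 26610 MPa = 26.61 GPa.
ΔT = 179.2 K. Constrained thermal stress σ = E·α·ΔT = 26.61×10³ MPa × 21.9×10⁻⁶ × 179.2 = 104 MPa (compressive).
Compare to σ_y = 408 MPa: σ < σ_y, so it does not yield.

does not yield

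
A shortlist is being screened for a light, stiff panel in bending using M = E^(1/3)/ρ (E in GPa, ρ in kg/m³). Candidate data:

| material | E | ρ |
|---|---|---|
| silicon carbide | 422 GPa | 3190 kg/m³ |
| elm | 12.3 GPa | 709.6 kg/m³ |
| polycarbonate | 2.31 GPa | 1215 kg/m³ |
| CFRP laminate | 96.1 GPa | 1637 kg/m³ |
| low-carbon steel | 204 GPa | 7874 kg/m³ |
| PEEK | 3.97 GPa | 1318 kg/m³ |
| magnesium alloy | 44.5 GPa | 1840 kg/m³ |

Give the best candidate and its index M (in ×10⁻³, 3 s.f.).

Per-candidate index values:
  elm: M = 3.25×10⁻³
  CFRP laminate: M = 2.80×10⁻³
  silicon carbide: M = 2.35×10⁻³
  magnesium alloy: M = 1.93×10⁻³
  PEEK: M = 1.20×10⁻³
  polycarbonate: M = 1.09×10⁻³
  low-carbon steel: M = 0.748×10⁻³
Highest index: elm.

elm, M = 3.25×10⁻³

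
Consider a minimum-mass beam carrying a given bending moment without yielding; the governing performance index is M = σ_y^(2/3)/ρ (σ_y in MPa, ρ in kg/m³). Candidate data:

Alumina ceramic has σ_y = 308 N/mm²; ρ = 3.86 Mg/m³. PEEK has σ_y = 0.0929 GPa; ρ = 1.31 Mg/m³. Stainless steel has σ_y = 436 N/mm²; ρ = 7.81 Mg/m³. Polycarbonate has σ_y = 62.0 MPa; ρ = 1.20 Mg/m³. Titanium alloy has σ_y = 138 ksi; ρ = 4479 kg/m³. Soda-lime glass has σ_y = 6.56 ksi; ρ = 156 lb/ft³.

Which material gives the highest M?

In SI units:
  alumina ceramic: σ_y = 308.0 MPa, ρ = 3860 kg/m³
  PEEK: σ_y = 92.90 MPa, ρ = 1310 kg/m³
  stainless steel: σ_y = 436.0 MPa, ρ = 7810 kg/m³
  polycarbonate: σ_y = 62.00 MPa, ρ = 1200 kg/m³
  titanium alloy: σ_y = 951.5 MPa, ρ = 4479 kg/m³
  soda-lime glass: σ_y = 45.23 MPa, ρ = 2499 kg/m³
  titanium alloy: M = 21.6×10⁻³
  PEEK: M = 15.7×10⁻³
  polycarbonate: M = 13.1×10⁻³
  alumina ceramic: M = 11.8×10⁻³
  stainless steel: M = 7.36×10⁻³
  soda-lime glass: M = 5.08×10⁻³
Titanium alloy has the largest M.

titanium alloy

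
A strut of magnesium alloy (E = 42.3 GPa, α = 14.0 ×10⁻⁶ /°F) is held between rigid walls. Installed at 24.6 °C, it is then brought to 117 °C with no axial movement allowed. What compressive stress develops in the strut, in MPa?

α = 14.0×10⁻⁶/°F × 9/5 = 25.2×10⁻⁶/K.
ΔT = 92.40 K. Constrained thermal stress σ = E·α·ΔT = 42.30×10³ MPa × 25.2×10⁻⁶ × 92.40 = 98.5 MPa (compressive).

98.5 MPa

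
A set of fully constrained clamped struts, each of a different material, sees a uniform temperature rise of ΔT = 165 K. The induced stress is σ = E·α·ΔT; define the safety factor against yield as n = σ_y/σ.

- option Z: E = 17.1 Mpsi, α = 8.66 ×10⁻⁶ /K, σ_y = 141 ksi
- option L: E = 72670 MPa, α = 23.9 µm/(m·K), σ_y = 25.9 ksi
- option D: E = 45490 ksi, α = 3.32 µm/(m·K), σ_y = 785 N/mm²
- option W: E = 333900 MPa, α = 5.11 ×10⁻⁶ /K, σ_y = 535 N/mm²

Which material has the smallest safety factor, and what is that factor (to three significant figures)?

option L, n = 0.623

With everything in SI (GPa, ×10⁻⁶/K, MPa):
  option Z: E = 117.9, α = 8.66, σ_y = 972.2 → σ = 168 MPa, n = 5.77
  option L: E = 72.67, α = 23.9, σ_y = 178.6 → σ = 287 MPa, n = 0.623
  option D: E = 313.6, α = 3.32, σ_y = 785.0 → σ = 172 MPa, n = 4.57
  option W: E = 333.9, α = 5.11, σ_y = 535.0 → σ = 282 MPa, n = 1.90
Option L has the lowest safety factor, n = 0.623.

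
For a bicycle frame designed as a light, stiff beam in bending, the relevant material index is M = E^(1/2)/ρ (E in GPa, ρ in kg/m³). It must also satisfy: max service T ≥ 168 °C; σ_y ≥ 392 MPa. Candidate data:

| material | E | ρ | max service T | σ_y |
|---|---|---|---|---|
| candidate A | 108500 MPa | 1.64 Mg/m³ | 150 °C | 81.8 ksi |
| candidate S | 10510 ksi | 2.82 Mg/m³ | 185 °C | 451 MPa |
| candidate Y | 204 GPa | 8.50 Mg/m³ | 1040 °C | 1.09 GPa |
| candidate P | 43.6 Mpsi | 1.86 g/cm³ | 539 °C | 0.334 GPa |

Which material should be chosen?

Screen on constraints: max service T ≥ 168 °C; σ_y ≥ 392 MPa. Survivors: candidate S, candidate Y.
Putting every candidate on a common basis:
  candidate S: E = 72.46 GPa, ρ = 2820 kg/m³
  candidate Y: E = 204.0 GPa, ρ = 8500 kg/m³
  candidate S: M = 3.02×10⁻³
  candidate Y: M = 1.68×10⁻³
Candidate S ranks first.

candidate S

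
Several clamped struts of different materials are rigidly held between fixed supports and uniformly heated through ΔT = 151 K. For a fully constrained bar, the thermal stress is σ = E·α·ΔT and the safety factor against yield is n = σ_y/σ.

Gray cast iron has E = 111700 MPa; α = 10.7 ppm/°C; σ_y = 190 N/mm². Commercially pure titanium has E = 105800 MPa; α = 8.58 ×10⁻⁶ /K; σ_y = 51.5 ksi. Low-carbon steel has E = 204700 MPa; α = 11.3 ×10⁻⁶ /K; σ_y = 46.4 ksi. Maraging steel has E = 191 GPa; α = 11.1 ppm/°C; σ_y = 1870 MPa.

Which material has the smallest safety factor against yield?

low-carbon steel

Converting E to GPa, α to ×10⁻⁶/K, σ_y to MPa, then σ and n for each:
  gray cast iron: E = 111.7, α = 10.7, σ_y = 190.0 → σ = 180 MPa, n = 1.05
  commercially pure titanium: E = 105.8, α = 8.58, σ_y = 355.1 → σ = 137 MPa, n = 2.59
  low-carbon steel: E = 204.7, α = 11.3, σ_y = 319.9 → σ = 349 MPa, n = 0.916
  maraging steel: E = 191.0, α = 11.1, σ_y = 1870 → σ = 320 MPa, n = 5.84
Smallest n: low-carbon steel with n = 0.916.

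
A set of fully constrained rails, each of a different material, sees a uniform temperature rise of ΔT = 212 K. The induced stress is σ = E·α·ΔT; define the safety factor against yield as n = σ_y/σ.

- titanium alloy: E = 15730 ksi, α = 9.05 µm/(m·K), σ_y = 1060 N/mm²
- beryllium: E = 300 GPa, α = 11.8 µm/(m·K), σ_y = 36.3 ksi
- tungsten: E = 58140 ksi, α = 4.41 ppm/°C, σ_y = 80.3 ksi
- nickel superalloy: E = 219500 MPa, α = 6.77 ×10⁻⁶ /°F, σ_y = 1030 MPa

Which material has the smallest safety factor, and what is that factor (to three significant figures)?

Converting E to GPa, α to ×10⁻⁶/K, σ_y to MPa, then σ and n for each:
  titanium alloy: E = 108.5, α = 9.05, σ_y = 1060 → σ = 208 MPa, n = 5.09
  beryllium: E = 300.0, α = 11.8, σ_y = 250.3 → σ = 750 MPa, n = 0.333
  tungsten: E = 400.9, α = 4.41, σ_y = 553.6 → σ = 375 MPa, n = 1.48
  nickel superalloy: E = 219.5, α = 12.2, σ_y = 1030 → σ = 567 MPa, n = 1.82
Smallest n: beryllium with n = 0.333.

beryllium, n = 0.333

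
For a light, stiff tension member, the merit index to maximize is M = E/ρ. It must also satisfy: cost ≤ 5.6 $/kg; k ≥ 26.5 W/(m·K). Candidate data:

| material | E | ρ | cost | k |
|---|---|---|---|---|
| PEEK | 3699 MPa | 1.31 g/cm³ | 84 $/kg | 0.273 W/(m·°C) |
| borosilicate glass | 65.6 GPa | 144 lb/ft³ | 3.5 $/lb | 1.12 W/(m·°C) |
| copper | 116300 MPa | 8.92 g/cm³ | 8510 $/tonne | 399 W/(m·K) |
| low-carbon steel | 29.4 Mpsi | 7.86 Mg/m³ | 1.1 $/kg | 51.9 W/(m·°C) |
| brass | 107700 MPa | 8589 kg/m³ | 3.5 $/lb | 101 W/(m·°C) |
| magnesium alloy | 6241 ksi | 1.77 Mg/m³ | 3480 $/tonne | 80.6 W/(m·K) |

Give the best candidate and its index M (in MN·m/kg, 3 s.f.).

low-carbon steel, M = 25.8 MN·m/kg

Screen on constraints: cost ≤ 5.6 $/kg; k ≥ 26.5 W/(m·K). Survivors: low-carbon steel, magnesium alloy.
Normalizing units and computing the index:
  low-carbon steel: E = 202.7 GPa, ρ = 7860 kg/m³
  magnesium alloy: E = 43.03 GPa, ρ = 1770 kg/m³
  low-carbon steel: M = 25.8 MN·m/kg
  magnesium alloy: M = 24.3 MN·m/kg
The maximum is for low-carbon steel.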